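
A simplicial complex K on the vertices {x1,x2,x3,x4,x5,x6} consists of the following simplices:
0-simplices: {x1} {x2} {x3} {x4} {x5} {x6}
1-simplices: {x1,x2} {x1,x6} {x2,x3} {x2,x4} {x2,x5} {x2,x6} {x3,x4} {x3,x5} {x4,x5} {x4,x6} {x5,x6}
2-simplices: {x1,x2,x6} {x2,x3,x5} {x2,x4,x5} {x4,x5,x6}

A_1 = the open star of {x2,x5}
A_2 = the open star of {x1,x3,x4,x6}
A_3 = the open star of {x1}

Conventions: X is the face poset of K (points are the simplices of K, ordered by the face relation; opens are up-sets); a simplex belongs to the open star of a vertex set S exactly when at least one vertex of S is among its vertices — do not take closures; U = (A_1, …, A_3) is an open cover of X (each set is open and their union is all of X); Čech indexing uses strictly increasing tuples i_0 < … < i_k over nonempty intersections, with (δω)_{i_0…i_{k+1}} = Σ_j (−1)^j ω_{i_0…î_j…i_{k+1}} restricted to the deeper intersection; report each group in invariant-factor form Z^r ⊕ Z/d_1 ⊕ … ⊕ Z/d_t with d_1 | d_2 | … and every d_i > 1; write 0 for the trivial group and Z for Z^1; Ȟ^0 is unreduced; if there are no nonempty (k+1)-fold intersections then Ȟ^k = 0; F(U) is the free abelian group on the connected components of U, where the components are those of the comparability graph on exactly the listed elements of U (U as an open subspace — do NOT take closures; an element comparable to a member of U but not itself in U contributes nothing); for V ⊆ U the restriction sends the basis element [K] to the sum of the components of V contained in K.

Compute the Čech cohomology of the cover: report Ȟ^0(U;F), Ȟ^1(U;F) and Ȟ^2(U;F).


nerve simplices:
  A1={{x2},{x5},{x1,x2},{x2,x3},{x2,x4},{x2,x5},{x2,x6},{x3,x5},{x4,x5},{x5,x6},{x1,x2,x6},{x2,x3,x5},{x2,x4,x5},{x4,x5,x6}} A2={{x1},{x3},{x4},{x6},{x1,x2},{x1,x6},{x2,x3},{x2,x4},{x2,x6},{x3,x4},{x3,x5},{x4,x5},{x4,x6},{x5,x6},{x1,x2,x6},{x2,x3,x5},{x2,x4,x5},{x4,x5,x6}} A3={{x1},{x1,x2},{x1,x6},{x1,x2,x6}}
  A12={{x1,x2},{x2,x3},{x2,x4},{x2,x6},{x3,x5},{x4,x5},{x5,x6},{x1,x2,x6},{x2,x3,x5},{x2,x4,x5},{x4,x5,x6}} A13={{x1,x2},{x1,x2,x6}} A23={{x1},{x1,x2},{x1,x6},{x1,x2,x6}}
  A123={{x1,x2},{x1,x2,x6}}
components per intersection:
  A1: {{x2},{x5},{x1,x2},{x2,x3},{x2,x4},{x2,x5},{x2,x6},{x3,x5},{x4,x5},{x5,x6},{x1,x2,x6},{x2,x3,x5},{x2,x4,x5},{x4,x5,x6}}
  A2: {{x1},{x3},{x4},{x6},{x1,x2},{x1,x6},{x2,x3},{x2,x4},{x2,x6},{x3,x4},{x3,x5},{x4,x5},{x4,x6},{x5,x6},{x1,x2,x6},{x2,x3,x5},{x2,x4,x5},{x4,x5,x6}}
  A3: {{x1},{x1,x2},{x1,x6},{x1,x2,x6}}
  A12: {{x1,x2},{x2,x6},{x1,x2,x6}} {{x2,x3},{x3,x5},{x2,x3,x5}} {{x2,x4},{x4,x5},{x5,x6},{x2,x4,x5},{x4,x5,x6}}
  A13: {{x1,x2},{x1,x2,x6}}
  A23: {{x1},{x1,x2},{x1,x6},{x1,x2,x6}}
  A123: {{x1,x2},{x1,x2,x6}}
C dims 3,5,1; δ0: rk 2, SNF 1^2; δ1: rk 1, SNF 1^1
degree 0: 3−2−0 = 1 → Ȟ^0 ≅ Z
degree 1: 5−1−2 = 2 → Ȟ^1 ≅ Z^2
degree 2: 1−0−1 = 0 → Ȟ^2 ≅ 0

Ȟ^0 = Z,  Ȟ^1 = Z^2,  Ȟ^2 = 0


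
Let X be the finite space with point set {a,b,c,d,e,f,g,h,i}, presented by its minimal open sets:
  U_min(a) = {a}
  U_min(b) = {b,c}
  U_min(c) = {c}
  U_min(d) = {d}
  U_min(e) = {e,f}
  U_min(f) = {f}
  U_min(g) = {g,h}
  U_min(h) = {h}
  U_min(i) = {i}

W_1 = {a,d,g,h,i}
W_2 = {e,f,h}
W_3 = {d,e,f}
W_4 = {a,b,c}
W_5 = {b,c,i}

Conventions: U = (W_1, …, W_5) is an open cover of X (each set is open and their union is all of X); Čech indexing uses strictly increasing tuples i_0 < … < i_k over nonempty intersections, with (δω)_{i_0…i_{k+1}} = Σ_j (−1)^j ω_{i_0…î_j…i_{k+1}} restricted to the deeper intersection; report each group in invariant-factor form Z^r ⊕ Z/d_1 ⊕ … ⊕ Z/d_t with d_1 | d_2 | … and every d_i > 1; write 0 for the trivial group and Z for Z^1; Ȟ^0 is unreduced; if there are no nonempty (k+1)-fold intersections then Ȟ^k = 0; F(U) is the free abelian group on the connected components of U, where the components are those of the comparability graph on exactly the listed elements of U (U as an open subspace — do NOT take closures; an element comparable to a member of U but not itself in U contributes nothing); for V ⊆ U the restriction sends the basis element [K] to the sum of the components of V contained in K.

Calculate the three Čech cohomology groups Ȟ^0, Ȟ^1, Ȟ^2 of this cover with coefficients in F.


nerve of the cover:
  W12={h} W13={d} W14={a} W15={i} W23={e,f} W45={b,c}
components per intersection:
  W1: {a} {d} {g,h} {i}
  W2: {e,f} {h}
  W3: {d} {e,f}
  W4: {a} {b,c}
  W5: {b,c} {i}
  W12: {h}
  W13: {d}
  W14: {a}
  W15: {i}
  W23: {e,f}
  W45: {b,c}
C dims 12,6; δ0: rk 6, SNF 1^6
Ȟ^0 = (12 − 6) − 0 = 6, so Ȟ^0 ≅ Z^6
Ȟ^1 = (6 − 0) − 6 = 0, so Ȟ^1 ≅ 0
Ȟ^2 = (0 − 0) − 0 = 0, so Ȟ^2 ≅ 0

Ȟ^0 = Z^6; Ȟ^1 = 0; Ȟ^2 = 0


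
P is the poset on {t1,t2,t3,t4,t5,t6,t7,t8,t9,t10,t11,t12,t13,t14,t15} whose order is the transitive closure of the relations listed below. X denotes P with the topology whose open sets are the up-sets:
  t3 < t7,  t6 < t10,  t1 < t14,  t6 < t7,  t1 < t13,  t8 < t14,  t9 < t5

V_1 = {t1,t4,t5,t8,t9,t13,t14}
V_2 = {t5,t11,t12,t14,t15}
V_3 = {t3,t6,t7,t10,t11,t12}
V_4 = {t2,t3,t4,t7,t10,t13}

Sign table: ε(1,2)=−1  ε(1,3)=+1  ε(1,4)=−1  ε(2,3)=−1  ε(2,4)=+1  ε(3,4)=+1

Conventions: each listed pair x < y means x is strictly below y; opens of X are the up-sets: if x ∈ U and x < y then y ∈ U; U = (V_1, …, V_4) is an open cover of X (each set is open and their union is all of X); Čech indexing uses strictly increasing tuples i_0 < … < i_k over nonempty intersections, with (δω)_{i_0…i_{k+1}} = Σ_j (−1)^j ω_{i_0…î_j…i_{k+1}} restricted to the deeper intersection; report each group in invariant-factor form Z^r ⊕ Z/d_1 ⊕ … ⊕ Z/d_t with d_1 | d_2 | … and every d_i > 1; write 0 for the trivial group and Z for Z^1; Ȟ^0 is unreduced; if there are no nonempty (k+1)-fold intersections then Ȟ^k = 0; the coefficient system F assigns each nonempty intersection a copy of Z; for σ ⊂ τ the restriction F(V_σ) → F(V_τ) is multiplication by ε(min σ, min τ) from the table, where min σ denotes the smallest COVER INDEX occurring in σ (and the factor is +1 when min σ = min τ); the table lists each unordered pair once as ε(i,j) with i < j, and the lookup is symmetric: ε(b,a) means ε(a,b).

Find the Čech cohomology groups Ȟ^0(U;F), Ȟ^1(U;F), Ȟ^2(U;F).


nerve simplices:
  V12={t5,t14} V14={t4,t13} V23={t11,t12} V34={t3,t7,t10}
C dims 4,4; δ0: rk 4, SNF 1^3·2
degree 0: 4−4−0 = 0 → Ȟ^0 ≅ 0
degree 1: 4−0−4 = 0 plus torsion [2] → Ȟ^1 ≅ Z/2
degree 2: 0−0−0 = 0 → Ȟ^2 ≅ 0

Ȟ^0 = 0; Ȟ^1 = Z/2; Ȟ^2 = 0


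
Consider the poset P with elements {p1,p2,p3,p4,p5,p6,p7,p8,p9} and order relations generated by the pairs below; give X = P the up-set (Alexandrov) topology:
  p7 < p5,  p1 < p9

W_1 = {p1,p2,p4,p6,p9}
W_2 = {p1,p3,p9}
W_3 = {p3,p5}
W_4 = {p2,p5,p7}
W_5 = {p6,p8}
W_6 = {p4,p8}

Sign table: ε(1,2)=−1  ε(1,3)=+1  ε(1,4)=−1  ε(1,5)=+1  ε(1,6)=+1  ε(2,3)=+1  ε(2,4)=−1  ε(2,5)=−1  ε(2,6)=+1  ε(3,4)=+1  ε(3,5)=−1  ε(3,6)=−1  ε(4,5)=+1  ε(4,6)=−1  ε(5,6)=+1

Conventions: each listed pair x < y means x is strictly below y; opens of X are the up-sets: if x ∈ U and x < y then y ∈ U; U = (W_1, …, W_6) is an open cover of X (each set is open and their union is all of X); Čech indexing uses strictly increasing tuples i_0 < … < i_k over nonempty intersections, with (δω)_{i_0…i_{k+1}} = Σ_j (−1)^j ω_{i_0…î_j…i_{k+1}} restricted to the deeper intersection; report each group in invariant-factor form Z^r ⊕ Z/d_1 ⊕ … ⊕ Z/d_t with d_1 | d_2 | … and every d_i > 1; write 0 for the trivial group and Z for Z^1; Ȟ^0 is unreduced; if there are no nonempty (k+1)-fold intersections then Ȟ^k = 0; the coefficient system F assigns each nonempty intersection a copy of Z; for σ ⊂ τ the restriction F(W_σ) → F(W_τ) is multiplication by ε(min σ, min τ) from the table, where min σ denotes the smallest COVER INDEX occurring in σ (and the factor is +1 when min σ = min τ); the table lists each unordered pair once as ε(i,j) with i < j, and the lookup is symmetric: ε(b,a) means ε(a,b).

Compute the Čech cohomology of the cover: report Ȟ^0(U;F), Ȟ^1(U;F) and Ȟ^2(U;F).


cover nerve:
  W12={p1,p9} W14={p2} W15={p6} W16={p4} W23={p3} W34={p5} W56={p8}
C dims 6,7; δ0: rk 5, SNF 1^5
Ȟ^0: (6−5)−0=1 ⇒ Z
Ȟ^1: (7−0)−5=2 ⇒ Z^2
Ȟ^2: (0−0)−0=0 ⇒ 0

Ȟ^0 ≅ Z,  Ȟ^1 ≅ Z^2,  Ȟ^2 ≅ 0


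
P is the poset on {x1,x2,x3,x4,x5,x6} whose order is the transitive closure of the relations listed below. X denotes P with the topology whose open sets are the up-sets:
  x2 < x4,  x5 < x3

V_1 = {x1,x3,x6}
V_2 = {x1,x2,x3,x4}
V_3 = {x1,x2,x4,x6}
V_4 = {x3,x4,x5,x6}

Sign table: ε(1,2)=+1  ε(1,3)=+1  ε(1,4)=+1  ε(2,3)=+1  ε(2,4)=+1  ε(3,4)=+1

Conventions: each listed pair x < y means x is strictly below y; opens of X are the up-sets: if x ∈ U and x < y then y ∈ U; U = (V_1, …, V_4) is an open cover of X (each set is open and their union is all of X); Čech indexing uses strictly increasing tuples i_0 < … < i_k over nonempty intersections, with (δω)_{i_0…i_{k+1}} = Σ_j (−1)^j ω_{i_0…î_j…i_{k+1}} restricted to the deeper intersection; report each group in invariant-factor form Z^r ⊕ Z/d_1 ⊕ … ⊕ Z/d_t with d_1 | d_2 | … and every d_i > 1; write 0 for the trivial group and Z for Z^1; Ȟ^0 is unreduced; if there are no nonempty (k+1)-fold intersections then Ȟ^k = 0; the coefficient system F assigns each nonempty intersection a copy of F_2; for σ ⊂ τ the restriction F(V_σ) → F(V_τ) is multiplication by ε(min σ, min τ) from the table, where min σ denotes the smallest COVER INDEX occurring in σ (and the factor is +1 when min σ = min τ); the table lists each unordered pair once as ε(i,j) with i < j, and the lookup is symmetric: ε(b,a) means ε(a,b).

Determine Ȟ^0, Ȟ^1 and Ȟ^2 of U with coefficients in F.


Ȟ^0 ≅ Z/2; Ȟ^1 ≅ 0; Ȟ^2 ≅ Z/2

nonempty overlaps:
  V12={x1,x3} V13={x1,x6} V14={x3,x6} V23={x1,x2,x4} V24={x3,x4} V34={x4,x6}
  V123={x1} V124={x3} V134={x6} V234={x4}
C dims 4,6,4; δ0: rk_F2 3; δ1: rk_F2 3
degree 0: 4−3−0 = 1 → Ȟ^0 ≅ Z/2
degree 1: 6−3−3 = 0 → Ȟ^1 ≅ 0
degree 2: 4−0−3 = 1 → Ȟ^2 ≅ Z/2


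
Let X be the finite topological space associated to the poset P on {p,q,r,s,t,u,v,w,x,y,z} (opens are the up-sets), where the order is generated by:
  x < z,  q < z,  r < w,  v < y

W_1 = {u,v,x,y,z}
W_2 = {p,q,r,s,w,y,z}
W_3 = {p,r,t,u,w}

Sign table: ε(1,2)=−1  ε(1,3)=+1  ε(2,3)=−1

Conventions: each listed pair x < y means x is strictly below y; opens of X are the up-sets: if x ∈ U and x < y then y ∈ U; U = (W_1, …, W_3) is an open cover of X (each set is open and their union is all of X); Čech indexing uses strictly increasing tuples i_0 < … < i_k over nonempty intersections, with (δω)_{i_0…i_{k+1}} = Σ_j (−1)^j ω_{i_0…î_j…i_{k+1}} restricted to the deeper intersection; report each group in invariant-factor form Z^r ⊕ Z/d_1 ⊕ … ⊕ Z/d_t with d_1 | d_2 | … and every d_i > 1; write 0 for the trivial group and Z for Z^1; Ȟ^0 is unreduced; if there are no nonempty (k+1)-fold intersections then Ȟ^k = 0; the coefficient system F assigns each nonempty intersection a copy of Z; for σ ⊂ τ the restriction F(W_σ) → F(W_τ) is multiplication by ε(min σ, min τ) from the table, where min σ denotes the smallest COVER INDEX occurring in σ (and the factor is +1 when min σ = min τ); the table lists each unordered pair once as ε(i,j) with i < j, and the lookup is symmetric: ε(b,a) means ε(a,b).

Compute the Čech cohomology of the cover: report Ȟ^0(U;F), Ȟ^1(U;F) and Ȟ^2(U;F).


Ȟ^0 = Z; Ȟ^1 = Z; Ȟ^2 = 0

nonempty overlaps:
  W12={y,z} W13={u} W23={p,r,w}
C dims 3,3; δ0: rk 2, SNF 1^2
degree 0: 3−2−0 = 1 → Ȟ^0 ≅ Z
degree 1: 3−0−2 = 1 → Ȟ^1 ≅ Z
degree 2: 0−0−0 = 0 → Ȟ^2 ≅ 0


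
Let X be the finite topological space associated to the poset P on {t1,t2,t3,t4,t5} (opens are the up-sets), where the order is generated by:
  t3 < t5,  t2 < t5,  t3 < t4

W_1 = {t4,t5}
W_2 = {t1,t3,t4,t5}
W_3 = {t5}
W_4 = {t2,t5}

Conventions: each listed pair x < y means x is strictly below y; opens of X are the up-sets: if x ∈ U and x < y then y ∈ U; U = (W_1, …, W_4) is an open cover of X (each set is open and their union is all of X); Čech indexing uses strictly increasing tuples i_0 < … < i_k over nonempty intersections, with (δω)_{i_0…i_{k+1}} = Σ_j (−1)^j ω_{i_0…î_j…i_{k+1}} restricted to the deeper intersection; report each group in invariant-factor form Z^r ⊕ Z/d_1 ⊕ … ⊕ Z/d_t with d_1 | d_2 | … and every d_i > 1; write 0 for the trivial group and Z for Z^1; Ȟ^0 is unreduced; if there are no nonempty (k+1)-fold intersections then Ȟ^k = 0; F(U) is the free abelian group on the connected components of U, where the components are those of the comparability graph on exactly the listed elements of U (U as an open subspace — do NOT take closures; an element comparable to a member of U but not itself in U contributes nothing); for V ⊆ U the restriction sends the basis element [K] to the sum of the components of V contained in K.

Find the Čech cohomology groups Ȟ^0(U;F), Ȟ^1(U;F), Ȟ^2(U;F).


nerve of the cover:
  W12={t4,t5} W13={t5} W14={t5} W23={t5} W24={t5} W34={t5}
  W123={t5} W124={t5} W134={t5} W234={t5}
  W1234={t5}
components per intersection:
  W1: {t4} {t5}
  W2: {t1} {t3,t4,t5}
  W3: {t5}
  W4: {t2,t5}
  W12: {t4} {t5}
  W13: {t5}
  W14: {t5}
  W23: {t5}
  W24: {t5}
  W34: {t5}
  W123: {t5}
  W124: {t5}
  W134: {t5}
  W234: {t5}
  W1234: {t5}
C dims 6,7,4,1; δ0: rk 4, SNF 1^4; δ1: rk 3, SNF 1^3; δ2: rk 1, SNF 1^1
Ȟ^0 = (6 − 4) − 0 = 2, so Ȟ^0 ≅ Z^2
Ȟ^1 = (7 − 3) − 4 = 0, so Ȟ^1 ≅ 0
Ȟ^2 = (4 − 1) − 3 = 0, so Ȟ^2 ≅ 0

Ȟ^0 = Z^2,  Ȟ^1 = 0,  Ȟ^2 = 0


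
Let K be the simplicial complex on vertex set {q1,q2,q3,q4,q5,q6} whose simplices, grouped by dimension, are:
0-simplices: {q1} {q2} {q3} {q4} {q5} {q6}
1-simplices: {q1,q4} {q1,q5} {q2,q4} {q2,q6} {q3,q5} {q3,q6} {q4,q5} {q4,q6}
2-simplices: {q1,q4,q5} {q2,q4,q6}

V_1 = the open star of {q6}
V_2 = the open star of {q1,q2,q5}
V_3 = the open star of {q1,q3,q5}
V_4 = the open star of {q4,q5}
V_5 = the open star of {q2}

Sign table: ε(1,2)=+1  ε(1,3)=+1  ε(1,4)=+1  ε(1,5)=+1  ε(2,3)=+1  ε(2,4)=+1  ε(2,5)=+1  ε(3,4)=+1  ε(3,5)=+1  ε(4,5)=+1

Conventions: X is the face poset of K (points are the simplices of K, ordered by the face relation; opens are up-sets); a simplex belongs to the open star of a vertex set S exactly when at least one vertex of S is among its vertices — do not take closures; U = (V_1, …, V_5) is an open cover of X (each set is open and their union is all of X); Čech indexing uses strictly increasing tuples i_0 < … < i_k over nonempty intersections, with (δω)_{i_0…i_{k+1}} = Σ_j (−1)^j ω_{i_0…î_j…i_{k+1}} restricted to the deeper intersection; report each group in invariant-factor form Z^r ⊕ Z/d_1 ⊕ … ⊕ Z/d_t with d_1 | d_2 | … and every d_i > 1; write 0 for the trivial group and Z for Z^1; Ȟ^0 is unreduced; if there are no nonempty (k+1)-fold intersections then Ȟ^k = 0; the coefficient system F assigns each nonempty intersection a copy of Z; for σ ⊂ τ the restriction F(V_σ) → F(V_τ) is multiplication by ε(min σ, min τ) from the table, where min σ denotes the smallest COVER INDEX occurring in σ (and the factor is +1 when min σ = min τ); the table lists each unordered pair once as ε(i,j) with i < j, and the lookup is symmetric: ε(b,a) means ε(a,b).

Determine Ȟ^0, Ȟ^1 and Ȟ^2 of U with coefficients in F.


Ȟ^0(U;F) ≅ Z, Ȟ^1(U;F) ≅ Z and Ȟ^2(U;F) ≅ 0

nonempty overlaps:
  V1={{q6},{q2,q6},{q3,q6},{q4,q6},{q2,q4,q6}} V2={{q1},{q2},{q5},{q1,q4},{q1,q5},{q2,q4},{q2,q6},{q3,q5},{q4,q5},{q1,q4,q5},{q2,q4,q6}} V3={{q1},{q3},{q5},{q1,q4},{q1,q5},{q3,q5},{q3,q6},{q4,q5},{q1,q4,q5}} V4={{q4},{q5},{q1,q4},{q1,q5},{q2,q4},{q3,q5},{q4,q5},{q4,q6},{q1,q4,q5},{q2,q4,q6}} V5={{q2},{q2,q4},{q2,q6},{q2,q4,q6}}
  V12={{q2,q6},{q2,q4,q6}} V13={{q3,q6}} V14={{q4,q6},{q2,q4,q6}} V15={{q2,q6},{q2,q4,q6}} V23={{q1},{q5},{q1,q4},{q1,q5},{q3,q5},{q4,q5},{q1,q4,q5}} V24={{q5},{q1,q4},{q1,q5},{q2,q4},{q3,q5},{q4,q5},{q1,q4,q5},{q2,q4,q6}} V25={{q2},{q2,q4},{q2,q6},{q2,q4,q6}} V34={{q5},{q1,q4},{q1,q5},{q3,q5},{q4,q5},{q1,q4,q5}} V45={{q2,q4},{q2,q4,q6}}
  V124={{q2,q4,q6}} V125={{q2,q6},{q2,q4,q6}} V145={{q2,q4,q6}} V234={{q5},{q1,q4},{q1,q5},{q3,q5},{q4,q5},{q1,q4,q5}} V245={{q2,q4},{q2,q4,q6}}
  V1245={{q2,q4,q6}}
C dims 5,9,5,1; δ0: rk 4, SNF 1^4; δ1: rk 4, SNF 1^4; δ2: rk 1, SNF 1^1
degree 0: 5−4−0 = 1 → Ȟ^0 ≅ Z
degree 1: 9−4−4 = 1 → Ȟ^1 ≅ Z
degree 2: 5−1−4 = 0 → Ȟ^2 ≅ 0


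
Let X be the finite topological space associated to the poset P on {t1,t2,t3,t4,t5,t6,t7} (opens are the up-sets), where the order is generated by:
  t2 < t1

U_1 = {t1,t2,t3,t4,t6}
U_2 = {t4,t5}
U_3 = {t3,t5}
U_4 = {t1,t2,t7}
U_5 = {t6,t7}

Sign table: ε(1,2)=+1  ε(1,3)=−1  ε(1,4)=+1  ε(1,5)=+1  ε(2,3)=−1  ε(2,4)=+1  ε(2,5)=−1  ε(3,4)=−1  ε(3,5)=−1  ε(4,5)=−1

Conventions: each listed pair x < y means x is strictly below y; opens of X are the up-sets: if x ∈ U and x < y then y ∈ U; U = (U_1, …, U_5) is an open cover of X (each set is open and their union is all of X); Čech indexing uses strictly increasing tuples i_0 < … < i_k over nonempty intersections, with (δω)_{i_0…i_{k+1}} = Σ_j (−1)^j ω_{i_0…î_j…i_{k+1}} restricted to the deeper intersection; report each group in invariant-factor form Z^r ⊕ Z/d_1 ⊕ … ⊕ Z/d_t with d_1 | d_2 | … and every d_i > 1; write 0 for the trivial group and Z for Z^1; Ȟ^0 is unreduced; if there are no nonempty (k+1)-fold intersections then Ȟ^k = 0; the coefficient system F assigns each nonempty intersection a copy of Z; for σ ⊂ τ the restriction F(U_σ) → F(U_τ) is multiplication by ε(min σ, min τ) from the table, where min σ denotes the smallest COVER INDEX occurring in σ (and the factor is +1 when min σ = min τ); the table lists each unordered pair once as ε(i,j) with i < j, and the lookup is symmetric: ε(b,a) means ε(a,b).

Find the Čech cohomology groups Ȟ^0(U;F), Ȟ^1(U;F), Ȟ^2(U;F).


Ȟ^0 ≅ 0, Ȟ^1 ≅ Z ⊕ Z/2 and Ȟ^2 ≅ 0

intersection data:
  U12={t4} U13={t3} U14={t1,t2} U15={t6} U23={t5} U45={t7}
C dims 5,6; δ0: rk 5, SNF 1^4·2
Ȟ^0 = (5 − 5) − 0 = 0, so Ȟ^0 ≅ 0
Ȟ^1 = (6 − 0) − 5 = 1 plus torsion [2], so Ȟ^1 ≅ Z ⊕ Z/2
Ȟ^2 = (0 − 0) − 0 = 0, so Ȟ^2 ≅ 0


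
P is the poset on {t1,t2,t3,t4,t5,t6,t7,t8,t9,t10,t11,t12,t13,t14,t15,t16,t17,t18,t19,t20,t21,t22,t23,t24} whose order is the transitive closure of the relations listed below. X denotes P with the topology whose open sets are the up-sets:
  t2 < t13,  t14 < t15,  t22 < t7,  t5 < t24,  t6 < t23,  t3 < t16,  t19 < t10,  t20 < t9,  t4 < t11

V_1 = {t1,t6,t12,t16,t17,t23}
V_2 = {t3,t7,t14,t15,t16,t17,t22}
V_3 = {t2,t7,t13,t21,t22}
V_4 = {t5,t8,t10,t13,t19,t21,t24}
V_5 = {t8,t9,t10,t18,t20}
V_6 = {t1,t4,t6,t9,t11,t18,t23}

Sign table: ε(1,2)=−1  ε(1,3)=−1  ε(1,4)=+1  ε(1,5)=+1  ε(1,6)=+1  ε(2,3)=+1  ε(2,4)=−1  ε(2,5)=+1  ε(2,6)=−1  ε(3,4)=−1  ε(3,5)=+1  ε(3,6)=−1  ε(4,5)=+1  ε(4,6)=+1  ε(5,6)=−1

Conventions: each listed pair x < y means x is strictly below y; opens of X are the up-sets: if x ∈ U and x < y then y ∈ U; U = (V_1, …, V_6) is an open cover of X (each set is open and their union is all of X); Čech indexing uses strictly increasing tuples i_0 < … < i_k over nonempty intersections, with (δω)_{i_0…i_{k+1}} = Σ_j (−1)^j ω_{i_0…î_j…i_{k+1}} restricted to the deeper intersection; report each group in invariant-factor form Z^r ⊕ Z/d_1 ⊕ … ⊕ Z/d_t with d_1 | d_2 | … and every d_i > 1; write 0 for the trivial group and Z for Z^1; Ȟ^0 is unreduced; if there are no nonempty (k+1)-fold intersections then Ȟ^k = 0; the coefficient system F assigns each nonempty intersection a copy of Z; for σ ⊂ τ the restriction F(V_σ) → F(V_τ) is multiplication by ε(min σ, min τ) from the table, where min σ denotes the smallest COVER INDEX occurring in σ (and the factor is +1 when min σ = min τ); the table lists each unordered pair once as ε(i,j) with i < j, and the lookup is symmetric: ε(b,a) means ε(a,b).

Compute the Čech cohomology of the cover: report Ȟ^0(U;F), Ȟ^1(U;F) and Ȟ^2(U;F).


intersection data:
  V12={t16,t17} V16={t1,t6,t23} V23={t7,t22} V34={t13,t21} V45={t8,t10} V56={t9,t18}
C dims 6,6; δ0: rk 6, SNF 1^5·2
Ȟ^0 = (6 − 6) − 0 = 0, so Ȟ^0 ≅ 0
Ȟ^1 = (6 − 0) − 6 = 0 plus torsion [2], so Ȟ^1 ≅ Z/2
Ȟ^2 = (0 − 0) − 0 = 0, so Ȟ^2 ≅ 0

Ȟ^0(U;F) ≅ 0, Ȟ^1(U;F) ≅ Z/2 and Ȟ^2(U;F) ≅ 0


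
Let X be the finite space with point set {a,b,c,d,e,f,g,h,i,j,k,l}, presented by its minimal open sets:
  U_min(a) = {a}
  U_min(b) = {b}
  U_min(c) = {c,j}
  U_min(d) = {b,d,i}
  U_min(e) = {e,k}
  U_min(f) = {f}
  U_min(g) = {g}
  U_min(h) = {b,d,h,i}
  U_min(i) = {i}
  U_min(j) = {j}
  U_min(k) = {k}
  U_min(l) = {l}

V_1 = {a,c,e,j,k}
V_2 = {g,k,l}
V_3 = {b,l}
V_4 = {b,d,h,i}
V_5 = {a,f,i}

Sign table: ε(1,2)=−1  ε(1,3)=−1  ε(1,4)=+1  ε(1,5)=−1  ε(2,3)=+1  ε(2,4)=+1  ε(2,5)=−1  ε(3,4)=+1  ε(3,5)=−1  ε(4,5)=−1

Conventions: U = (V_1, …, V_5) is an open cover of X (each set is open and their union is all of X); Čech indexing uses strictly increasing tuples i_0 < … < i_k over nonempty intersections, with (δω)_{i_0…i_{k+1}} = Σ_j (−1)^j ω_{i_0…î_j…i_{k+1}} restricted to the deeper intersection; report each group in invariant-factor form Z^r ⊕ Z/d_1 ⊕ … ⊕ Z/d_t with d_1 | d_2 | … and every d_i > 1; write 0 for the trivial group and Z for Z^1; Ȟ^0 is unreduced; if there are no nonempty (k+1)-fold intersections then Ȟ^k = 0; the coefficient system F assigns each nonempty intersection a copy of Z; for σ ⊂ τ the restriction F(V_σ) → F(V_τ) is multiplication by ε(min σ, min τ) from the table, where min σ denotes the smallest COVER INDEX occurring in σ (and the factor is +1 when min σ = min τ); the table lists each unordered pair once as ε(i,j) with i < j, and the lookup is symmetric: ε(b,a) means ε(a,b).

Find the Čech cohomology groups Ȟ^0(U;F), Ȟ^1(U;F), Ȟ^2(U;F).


nerve of the cover:
  V12={k} V15={a} V23={l} V34={b} V45={i}
C dims 5,5; δ0: rk 5, SNF 1^4·2
Ȟ^0 = (5 − 5) − 0 = 0, so Ȟ^0 ≅ 0
Ȟ^1 = (5 − 0) − 5 = 0 plus torsion [2], so Ȟ^1 ≅ Z/2
Ȟ^2 = (0 − 0) − 0 = 0, so Ȟ^2 ≅ 0

Ȟ^0 = 0, Ȟ^1 = Z/2, Ȟ^2 = 0


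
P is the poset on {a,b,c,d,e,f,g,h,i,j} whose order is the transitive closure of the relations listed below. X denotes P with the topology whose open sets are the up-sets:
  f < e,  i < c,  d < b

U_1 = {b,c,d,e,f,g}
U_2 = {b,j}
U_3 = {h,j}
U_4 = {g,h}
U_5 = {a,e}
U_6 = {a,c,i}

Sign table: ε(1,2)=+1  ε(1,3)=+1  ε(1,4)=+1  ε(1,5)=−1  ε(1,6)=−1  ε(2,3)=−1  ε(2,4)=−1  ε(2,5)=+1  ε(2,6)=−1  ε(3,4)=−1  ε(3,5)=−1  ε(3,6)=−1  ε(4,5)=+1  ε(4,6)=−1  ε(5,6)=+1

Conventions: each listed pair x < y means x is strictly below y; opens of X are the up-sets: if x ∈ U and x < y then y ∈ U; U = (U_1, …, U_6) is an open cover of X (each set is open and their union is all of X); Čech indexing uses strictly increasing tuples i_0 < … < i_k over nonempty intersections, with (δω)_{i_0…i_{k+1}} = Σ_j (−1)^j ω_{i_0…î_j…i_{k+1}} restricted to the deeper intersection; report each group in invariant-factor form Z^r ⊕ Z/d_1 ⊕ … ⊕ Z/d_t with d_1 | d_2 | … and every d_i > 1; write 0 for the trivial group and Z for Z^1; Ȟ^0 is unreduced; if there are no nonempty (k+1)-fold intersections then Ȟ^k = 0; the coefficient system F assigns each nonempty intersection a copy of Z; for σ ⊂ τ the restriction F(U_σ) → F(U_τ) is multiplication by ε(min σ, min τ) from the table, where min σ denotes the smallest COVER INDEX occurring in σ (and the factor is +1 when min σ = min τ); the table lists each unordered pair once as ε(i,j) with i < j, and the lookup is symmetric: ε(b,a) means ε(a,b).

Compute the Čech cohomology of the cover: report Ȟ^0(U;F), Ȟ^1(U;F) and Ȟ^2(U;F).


Ȟ^0 = Z, Ȟ^1 = Z^2, Ȟ^2 = 0

nerve simplices:
  U12={b} U14={g} U15={e} U16={c} U23={j} U34={h} U56={a}
C dims 6,7; δ0: rk 5, SNF 1^5
degree 0: 6−5−0 = 1 → Ȟ^0 ≅ Z
degree 1: 7−0−5 = 2 → Ȟ^1 ≅ Z^2
degree 2: 0−0−0 = 0 → Ȟ^2 ≅ 0


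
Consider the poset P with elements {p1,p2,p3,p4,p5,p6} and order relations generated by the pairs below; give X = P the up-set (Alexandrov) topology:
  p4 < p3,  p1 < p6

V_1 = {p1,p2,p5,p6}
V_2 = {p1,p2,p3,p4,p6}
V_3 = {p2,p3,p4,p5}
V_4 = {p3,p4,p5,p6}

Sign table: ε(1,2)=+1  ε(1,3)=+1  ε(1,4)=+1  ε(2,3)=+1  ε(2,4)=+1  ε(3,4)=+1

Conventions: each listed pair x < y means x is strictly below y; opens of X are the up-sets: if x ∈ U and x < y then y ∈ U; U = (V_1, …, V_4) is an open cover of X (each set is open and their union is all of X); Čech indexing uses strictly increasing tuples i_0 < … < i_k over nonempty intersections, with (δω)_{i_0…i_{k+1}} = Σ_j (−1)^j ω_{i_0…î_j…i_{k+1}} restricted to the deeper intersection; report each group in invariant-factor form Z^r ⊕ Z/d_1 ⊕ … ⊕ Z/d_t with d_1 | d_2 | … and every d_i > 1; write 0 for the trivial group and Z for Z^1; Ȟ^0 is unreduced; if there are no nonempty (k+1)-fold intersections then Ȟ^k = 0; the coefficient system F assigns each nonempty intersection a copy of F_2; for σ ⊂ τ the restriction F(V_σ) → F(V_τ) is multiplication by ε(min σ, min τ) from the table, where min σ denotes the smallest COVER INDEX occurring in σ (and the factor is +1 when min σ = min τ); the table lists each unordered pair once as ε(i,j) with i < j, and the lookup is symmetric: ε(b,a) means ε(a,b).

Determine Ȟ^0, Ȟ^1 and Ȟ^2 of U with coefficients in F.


cover nerve:
  V12={p1,p2,p6} V13={p2,p5} V14={p5,p6} V23={p2,p3,p4} V24={p3,p4,p6} V34={p3,p4,p5}
  V123={p2} V124={p6} V134={p5} V234={p3,p4}
C dims 4,6,4; δ0: rk_F2 3; δ1: rk_F2 3
Ȟ^0: (4−3)−0=1 ⇒ Z/2
Ȟ^1: (6−3)−3=0 ⇒ 0
Ȟ^2: (4−0)−3=1 ⇒ Z/2

Ȟ^0(U;F) ≅ Z/2, Ȟ^1(U;F) ≅ 0, Ȟ^2(U;F) ≅ Z/2


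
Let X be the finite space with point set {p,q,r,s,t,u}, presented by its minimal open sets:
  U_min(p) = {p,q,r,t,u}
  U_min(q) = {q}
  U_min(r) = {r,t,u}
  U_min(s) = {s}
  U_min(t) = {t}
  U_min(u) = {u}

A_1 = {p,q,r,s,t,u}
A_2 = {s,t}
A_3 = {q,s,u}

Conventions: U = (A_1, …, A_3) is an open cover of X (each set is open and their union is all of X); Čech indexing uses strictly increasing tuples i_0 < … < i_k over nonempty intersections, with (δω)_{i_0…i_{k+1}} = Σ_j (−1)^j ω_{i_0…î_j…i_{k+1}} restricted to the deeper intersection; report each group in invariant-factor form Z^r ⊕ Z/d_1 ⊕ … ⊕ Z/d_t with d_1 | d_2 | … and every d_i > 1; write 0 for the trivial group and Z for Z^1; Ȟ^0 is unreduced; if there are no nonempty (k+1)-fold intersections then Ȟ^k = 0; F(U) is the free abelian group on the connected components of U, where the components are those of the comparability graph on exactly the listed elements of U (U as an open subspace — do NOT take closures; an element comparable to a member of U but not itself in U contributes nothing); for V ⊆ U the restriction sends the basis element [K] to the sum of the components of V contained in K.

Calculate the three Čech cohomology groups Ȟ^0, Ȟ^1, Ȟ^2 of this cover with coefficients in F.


nonempty overlaps:
  A12={s,t} A13={q,s,u} A23={s}
  A123={s}
components per intersection:
  A1: {p,q,r,t,u} {s}
  A2: {s} {t}
  A3: {q} {s} {u}
  A12: {s} {t}
  A13: {q} {s} {u}
  A23: {s}
  A123: {s}
C dims 7,6,1; δ0: rk 5, SNF 1^5; δ1: rk 1, SNF 1^1
degree 0: 7−5−0 = 2 → Ȟ^0 ≅ Z^2
degree 1: 6−1−5 = 0 → Ȟ^1 ≅ 0
degree 2: 1−0−1 = 0 → Ȟ^2 ≅ 0

Ȟ^0 ≅ Z^2,  Ȟ^1 ≅ 0,  Ȟ^2 ≅ 0


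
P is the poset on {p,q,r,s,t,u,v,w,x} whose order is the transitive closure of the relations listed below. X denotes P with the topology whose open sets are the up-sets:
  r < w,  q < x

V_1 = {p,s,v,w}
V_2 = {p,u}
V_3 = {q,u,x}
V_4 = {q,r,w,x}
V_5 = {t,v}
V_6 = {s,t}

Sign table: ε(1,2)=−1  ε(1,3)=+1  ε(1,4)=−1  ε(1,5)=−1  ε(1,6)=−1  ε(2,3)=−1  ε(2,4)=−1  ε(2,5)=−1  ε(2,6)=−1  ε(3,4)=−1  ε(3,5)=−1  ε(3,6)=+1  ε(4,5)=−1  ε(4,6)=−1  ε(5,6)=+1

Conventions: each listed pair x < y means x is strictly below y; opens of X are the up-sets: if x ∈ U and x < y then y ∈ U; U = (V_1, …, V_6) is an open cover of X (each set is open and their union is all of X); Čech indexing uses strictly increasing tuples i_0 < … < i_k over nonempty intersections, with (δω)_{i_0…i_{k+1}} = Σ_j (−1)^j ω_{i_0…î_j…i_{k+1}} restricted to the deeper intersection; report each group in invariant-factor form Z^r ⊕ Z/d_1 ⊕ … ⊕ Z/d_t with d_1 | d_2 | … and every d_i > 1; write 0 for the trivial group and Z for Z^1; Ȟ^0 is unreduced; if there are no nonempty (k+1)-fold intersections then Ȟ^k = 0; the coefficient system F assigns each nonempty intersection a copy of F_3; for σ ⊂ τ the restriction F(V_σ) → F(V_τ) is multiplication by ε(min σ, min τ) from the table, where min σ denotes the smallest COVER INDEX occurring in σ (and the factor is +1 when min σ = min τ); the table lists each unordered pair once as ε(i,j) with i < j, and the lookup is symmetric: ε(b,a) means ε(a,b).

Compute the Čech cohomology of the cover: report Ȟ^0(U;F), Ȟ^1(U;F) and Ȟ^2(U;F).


nerve simplices:
  V12={p} V14={w} V15={v} V16={s} V23={u} V34={q,x} V56={t}
C dims 6,7; δ0: rk_F3 5
degree 0: 6−5−0 = 1 → Ȟ^0 ≅ Z/3
degree 1: 7−0−5 = 2 → Ȟ^1 ≅ Z/3 ⊕ Z/3
degree 2: 0−0−0 = 0 → Ȟ^2 ≅ 0

Ȟ^0(U;F) ≅ Z/3; Ȟ^1(U;F) ≅ Z/3 ⊕ Z/3; Ȟ^2(U;F) ≅ 0


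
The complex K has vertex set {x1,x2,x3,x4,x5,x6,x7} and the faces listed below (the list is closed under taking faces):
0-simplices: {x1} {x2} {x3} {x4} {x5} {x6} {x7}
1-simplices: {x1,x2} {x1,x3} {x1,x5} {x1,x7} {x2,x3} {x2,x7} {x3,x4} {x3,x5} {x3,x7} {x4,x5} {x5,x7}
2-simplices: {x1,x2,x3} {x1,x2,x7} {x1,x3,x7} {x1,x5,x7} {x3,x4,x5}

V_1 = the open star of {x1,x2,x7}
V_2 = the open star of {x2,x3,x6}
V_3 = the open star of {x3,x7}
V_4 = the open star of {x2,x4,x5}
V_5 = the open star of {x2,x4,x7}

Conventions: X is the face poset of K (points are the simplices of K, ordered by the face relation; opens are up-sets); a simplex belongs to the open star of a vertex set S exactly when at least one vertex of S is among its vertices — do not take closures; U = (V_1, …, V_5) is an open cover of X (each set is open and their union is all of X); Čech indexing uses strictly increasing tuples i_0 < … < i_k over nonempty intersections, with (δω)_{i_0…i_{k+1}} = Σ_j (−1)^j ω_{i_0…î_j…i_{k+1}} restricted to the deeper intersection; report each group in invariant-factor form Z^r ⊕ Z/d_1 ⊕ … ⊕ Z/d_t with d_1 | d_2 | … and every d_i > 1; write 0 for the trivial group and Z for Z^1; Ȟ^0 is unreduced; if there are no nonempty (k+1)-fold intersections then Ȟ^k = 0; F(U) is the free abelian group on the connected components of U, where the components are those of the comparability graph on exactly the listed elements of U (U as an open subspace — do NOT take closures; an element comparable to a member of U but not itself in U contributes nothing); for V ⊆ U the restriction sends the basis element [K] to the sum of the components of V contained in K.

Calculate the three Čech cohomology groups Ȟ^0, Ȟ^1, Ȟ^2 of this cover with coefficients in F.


Ȟ^0 = Z^2,  Ȟ^1 = Z,  Ȟ^2 = 0

nerve of the cover:
  V1={{x1},{x2},{x7},{x1,x2},{x1,x3},{x1,x5},{x1,x7},{x2,x3},{x2,x7},{x3,x7},{x5,x7},{x1,x2,x3},{x1,x2,x7},{x1,x3,x7},{x1,x5,x7}} V2={{x2},{x3},{x6},{x1,x2},{x1,x3},{x2,x3},{x2,x7},{x3,x4},{x3,x5},{x3,x7},{x1,x2,x3},{x1,x2,x7},{x1,x3,x7},{x3,x4,x5}} V3={{x3},{x7},{x1,x3},{x1,x7},{x2,x3},{x2,x7},{x3,x4},{x3,x5},{x3,x7},{x5,x7},{x1,x2,x3},{x1,x2,x7},{x1,x3,x7},{x1,x5,x7},{x3,x4,x5}} V4={{x2},{x4},{x5},{x1,x2},{x1,x5},{x2,x3},{x2,x7},{x3,x4},{x3,x5},{x4,x5},{x5,x7},{x1,x2,x3},{x1,x2,x7},{x1,x5,x7},{x3,x4,x5}} V5={{x2},{x4},{x7},{x1,x2},{x1,x7},{x2,x3},{x2,x7},{x3,x4},{x3,x7},{x4,x5},{x5,x7},{x1,x2,x3},{x1,x2,x7},{x1,x3,x7},{x1,x5,x7},{x3,x4,x5}}
  V12={{x2},{x1,x2},{x1,x3},{x2,x3},{x2,x7},{x3,x7},{x1,x2,x3},{x1,x2,x7},{x1,x3,x7}} V13={{x7},{x1,x3},{x1,x7},{x2,x3},{x2,x7},{x3,x7},{x5,x7},{x1,x2,x3},{x1,x2,x7},{x1,x3,x7},{x1,x5,x7}} V14={{x2},{x1,x2},{x1,x5},{x2,x3},{x2,x7},{x5,x7},{x1,x2,x3},{x1,x2,x7},{x1,x5,x7}} V15={{x2},{x7},{x1,x2},{x1,x7},{x2,x3},{x2,x7},{x3,x7},{x5,x7},{x1,x2,x3},{x1,x2,x7},{x1,x3,x7},{x1,x5,x7}} V23={{x3},{x1,x3},{x2,x3},{x2,x7},{x3,x4},{x3,x5},{x3,x7},{x1,x2,x3},{x1,x2,x7},{x1,x3,x7},{x3,x4,x5}} V24={{x2},{x1,x2},{x2,x3},{x2,x7},{x3,x4},{x3,x5},{x1,x2,x3},{x1,x2,x7},{x3,x4,x5}} V25={{x2},{x1,x2},{x2,x3},{x2,x7},{x3,x4},{x3,x7},{x1,x2,x3},{x1,x2,x7},{x1,x3,x7},{x3,x4,x5}} V34={{x2,x3},{x2,x7},{x3,x4},{x3,x5},{x5,x7},{x1,x2,x3},{x1,x2,x7},{x1,x5,x7},{x3,x4,x5}} V35={{x7},{x1,x7},{x2,x3},{x2,x7},{x3,x4},{x3,x7},{x5,x7},{x1,x2,x3},{x1,x2,x7},{x1,x3,x7},{x1,x5,x7},{x3,x4,x5}} V45={{x2},{x4},{x1,x2},{x2,x3},{x2,x7},{x3,x4},{x4,x5},{x5,x7},{x1,x2,x3},{x1,x2,x7},{x1,x5,x7},{x3,x4,x5}}
  V123={{x1,x3},{x2,x3},{x2,x7},{x3,x7},{x1,x2,x3},{x1,x2,x7},{x1,x3,x7}} V124={{x2},{x1,x2},{x2,x3},{x2,x7},{x1,x2,x3},{x1,x2,x7}} V125={{x2},{x1,x2},{x2,x3},{x2,x7},{x3,x7},{x1,x2,x3},{x1,x2,x7},{x1,x3,x7}} V134={{x2,x3},{x2,x7},{x5,x7},{x1,x2,x3},{x1,x2,x7},{x1,x5,x7}} V135={{x7},{x1,x7},{x2,x3},{x2,x7},{x3,x7},{x5,x7},{x1,x2,x3},{x1,x2,x7},{x1,x3,x7},{x1,x5,x7}} V145={{x2},{x1,x2},{x2,x3},{x2,x7},{x5,x7},{x1,x2,x3},{x1,x2,x7},{x1,x5,x7}} V234={{x2,x3},{x2,x7},{x3,x4},{x3,x5},{x1,x2,x3},{x1,x2,x7},{x3,x4,x5}} V235={{x2,x3},{x2,x7},{x3,x4},{x3,x7},{x1,x2,x3},{x1,x2,x7},{x1,x3,x7},{x3,x4,x5}} V245={{x2},{x1,x2},{x2,x3},{x2,x7},{x3,x4},{x1,x2,x3},{x1,x2,x7},{x3,x4,x5}} V345={{x2,x3},{x2,x7},{x3,x4},{x5,x7},{x1,x2,x3},{x1,x2,x7},{x1,x5,x7},{x3,x4,x5}}
  V1234={{x2,x3},{x2,x7},{x1,x2,x3},{x1,x2,x7}} V1235={{x2,x3},{x2,x7},{x3,x7},{x1,x2,x3},{x1,x2,x7},{x1,x3,x7}} V1245={{x2},{x1,x2},{x2,x3},{x2,x7},{x1,x2,x3},{x1,x2,x7}} V1345={{x2,x3},{x2,x7},{x5,x7},{x1,x2,x3},{x1,x2,x7},{x1,x5,x7}} V2345={{x2,x3},{x2,x7},{x3,x4},{x1,x2,x3},{x1,x2,x7},{x3,x4,x5}}
  V12345={{x2,x3},{x2,x7},{x1,x2,x3},{x1,x2,x7}}
components per intersection:
  V1: {{x1},{x2},{x7},{x1,x2},{x1,x3},{x1,x5},{x1,x7},{x2,x3},{x2,x7},{x3,x7},{x5,x7},{x1,x2,x3},{x1,x2,x7},{x1,x3,x7},{x1,x5,x7}}
  V2: {{x2},{x3},{x1,x2},{x1,x3},{x2,x3},{x2,x7},{x3,x4},{x3,x5},{x3,x7},{x1,x2,x3},{x1,x2,x7},{x1,x3,x7},{x3,x4,x5}} {{x6}}
  V3: {{x3},{x7},{x1,x3},{x1,x7},{x2,x3},{x2,x7},{x3,x4},{x3,x5},{x3,x7},{x5,x7},{x1,x2,x3},{x1,x2,x7},{x1,x3,x7},{x1,x5,x7},{x3,x4,x5}}
  V4: {{x2},{x1,x2},{x2,x3},{x2,x7},{x1,x2,x3},{x1,x2,x7}} {{x4},{x5},{x1,x5},{x3,x4},{x3,x5},{x4,x5},{x5,x7},{x1,x5,x7},{x3,x4,x5}}
  V5: {{x2},{x7},{x1,x2},{x1,x7},{x2,x3},{x2,x7},{x3,x7},{x5,x7},{x1,x2,x3},{x1,x2,x7},{x1,x3,x7},{x1,x5,x7}} {{x4},{x3,x4},{x4,x5},{x3,x4,x5}}
  V12: {{x2},{x1,x2},{x1,x3},{x2,x3},{x2,x7},{x3,x7},{x1,x2,x3},{x1,x2,x7},{x1,x3,x7}}
  V13: {{x7},{x1,x3},{x1,x7},{x2,x3},{x2,x7},{x3,x7},{x5,x7},{x1,x2,x3},{x1,x2,x7},{x1,x3,x7},{x1,x5,x7}}
  V14: {{x2},{x1,x2},{x2,x3},{x2,x7},{x1,x2,x3},{x1,x2,x7}} {{x1,x5},{x5,x7},{x1,x5,x7}}
  V15: {{x2},{x7},{x1,x2},{x1,x7},{x2,x3},{x2,x7},{x3,x7},{x5,x7},{x1,x2,x3},{x1,x2,x7},{x1,x3,x7},{x1,x5,x7}}
  V23: {{x3},{x1,x3},{x2,x3},{x3,x4},{x3,x5},{x3,x7},{x1,x2,x3},{x1,x3,x7},{x3,x4,x5}} {{x2,x7},{x1,x2,x7}}
  V24: {{x2},{x1,x2},{x2,x3},{x2,x7},{x1,x2,x3},{x1,x2,x7}} {{x3,x4},{x3,x5},{x3,x4,x5}}
  V25: {{x2},{x1,x2},{x2,x3},{x2,x7},{x1,x2,x3},{x1,x2,x7}} {{x3,x4},{x3,x4,x5}} {{x3,x7},{x1,x3,x7}}
  V34: {{x2,x3},{x1,x2,x3}} {{x2,x7},{x1,x2,x7}} {{x3,x4},{x3,x5},{x3,x4,x5}} {{x5,x7},{x1,x5,x7}}
  V35: {{x7},{x1,x7},{x2,x7},{x3,x7},{x5,x7},{x1,x2,x7},{x1,x3,x7},{x1,x5,x7}} {{x2,x3},{x1,x2,x3}} {{x3,x4},{x3,x4,x5}}
  V45: {{x2},{x1,x2},{x2,x3},{x2,x7},{x1,x2,x3},{x1,x2,x7}} {{x4},{x3,x4},{x4,x5},{x3,x4,x5}} {{x5,x7},{x1,x5,x7}}
  V123: {{x1,x3},{x2,x3},{x3,x7},{x1,x2,x3},{x1,x3,x7}} {{x2,x7},{x1,x2,x7}}
  V124: {{x2},{x1,x2},{x2,x3},{x2,x7},{x1,x2,x3},{x1,x2,x7}}
  V125: {{x2},{x1,x2},{x2,x3},{x2,x7},{x1,x2,x3},{x1,x2,x7}} {{x3,x7},{x1,x3,x7}}
  V134: {{x2,x3},{x1,x2,x3}} {{x2,x7},{x1,x2,x7}} {{x5,x7},{x1,x5,x7}}
  V135: {{x7},{x1,x7},{x2,x7},{x3,x7},{x5,x7},{x1,x2,x7},{x1,x3,x7},{x1,x5,x7}} {{x2,x3},{x1,x2,x3}}
  V145: {{x2},{x1,x2},{x2,x3},{x2,x7},{x1,x2,x3},{x1,x2,x7}} {{x5,x7},{x1,x5,x7}}
  V234: {{x2,x3},{x1,x2,x3}} {{x2,x7},{x1,x2,x7}} {{x3,x4},{x3,x5},{x3,x4,x5}}
  V235: {{x2,x3},{x1,x2,x3}} {{x2,x7},{x1,x2,x7}} {{x3,x4},{x3,x4,x5}} {{x3,x7},{x1,x3,x7}}
  V245: {{x2},{x1,x2},{x2,x3},{x2,x7},{x1,x2,x3},{x1,x2,x7}} {{x3,x4},{x3,x4,x5}}
  V345: {{x2,x3},{x1,x2,x3}} {{x2,x7},{x1,x2,x7}} {{x3,x4},{x3,x4,x5}} {{x5,x7},{x1,x5,x7}}
  V1234: {{x2,x3},{x1,x2,x3}} {{x2,x7},{x1,x2,x7}}
  V1235: {{x2,x3},{x1,x2,x3}} {{x2,x7},{x1,x2,x7}} {{x3,x7},{x1,x3,x7}}
  V1245: {{x2},{x1,x2},{x2,x3},{x2,x7},{x1,x2,x3},{x1,x2,x7}}
  V1345: {{x2,x3},{x1,x2,x3}} {{x2,x7},{x1,x2,x7}} {{x5,x7},{x1,x5,x7}}
  V2345: {{x2,x3},{x1,x2,x3}} {{x2,x7},{x1,x2,x7}} {{x3,x4},{x3,x4,x5}}
  V12345: {{x2,x3},{x1,x2,x3}} {{x2,x7},{x1,x2,x7}}
C dims 8,22,25,12; δ0: rk 6, SNF 1^6; δ1: rk 15, SNF 1^15; δ2: rk 10, SNF 1^10
Ȟ^0 = (8 − 6) − 0 = 2, so Ȟ^0 ≅ Z^2
Ȟ^1 = (22 − 15) − 6 = 1, so Ȟ^1 ≅ Z
Ȟ^2 = (25 − 10) − 15 = 0, so Ȟ^2 ≅ 0


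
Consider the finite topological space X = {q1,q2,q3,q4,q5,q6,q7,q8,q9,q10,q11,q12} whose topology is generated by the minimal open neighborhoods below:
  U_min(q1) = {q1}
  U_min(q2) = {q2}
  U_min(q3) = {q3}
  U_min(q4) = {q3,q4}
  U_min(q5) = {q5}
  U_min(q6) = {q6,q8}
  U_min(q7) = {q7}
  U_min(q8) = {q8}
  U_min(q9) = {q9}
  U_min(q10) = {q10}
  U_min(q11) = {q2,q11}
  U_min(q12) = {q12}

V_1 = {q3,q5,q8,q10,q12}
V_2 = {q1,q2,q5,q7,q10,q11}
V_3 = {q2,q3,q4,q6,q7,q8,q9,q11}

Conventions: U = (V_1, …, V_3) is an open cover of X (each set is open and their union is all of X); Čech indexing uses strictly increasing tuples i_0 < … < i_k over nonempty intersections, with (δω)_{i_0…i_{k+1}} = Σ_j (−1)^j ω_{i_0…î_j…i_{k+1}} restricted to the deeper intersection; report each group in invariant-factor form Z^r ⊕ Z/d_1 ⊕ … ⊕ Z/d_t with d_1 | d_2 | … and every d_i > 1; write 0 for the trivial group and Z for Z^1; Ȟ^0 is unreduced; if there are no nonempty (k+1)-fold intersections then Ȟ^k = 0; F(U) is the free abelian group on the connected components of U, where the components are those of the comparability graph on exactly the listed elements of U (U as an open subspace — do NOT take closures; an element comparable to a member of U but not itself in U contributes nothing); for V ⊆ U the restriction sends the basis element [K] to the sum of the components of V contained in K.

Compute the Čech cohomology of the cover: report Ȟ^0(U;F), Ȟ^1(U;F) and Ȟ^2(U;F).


intersection data:
  V12={q5,q10} V13={q3,q8} V23={q2,q7,q11}
components per intersection:
  V1: {q3} {q5} {q8} {q10} {q12}
  V2: {q1} {q2,q11} {q5} {q7} {q10}
  V3: {q2,q11} {q3,q4} {q6,q8} {q7} {q9}
  V12: {q5} {q10}
  V13: {q3} {q8}
  V23: {q2,q11} {q7}
C dims 15,6; δ0: rk 6, SNF 1^6
Ȟ^0 = (15 − 6) − 0 = 9, so Ȟ^0 ≅ Z^9
Ȟ^1 = (6 − 0) − 6 = 0, so Ȟ^1 ≅ 0
Ȟ^2 = (0 − 0) − 0 = 0, so Ȟ^2 ≅ 0

Ȟ^0 ≅ Z^9, Ȟ^1 ≅ 0, Ȟ^2 ≅ 0


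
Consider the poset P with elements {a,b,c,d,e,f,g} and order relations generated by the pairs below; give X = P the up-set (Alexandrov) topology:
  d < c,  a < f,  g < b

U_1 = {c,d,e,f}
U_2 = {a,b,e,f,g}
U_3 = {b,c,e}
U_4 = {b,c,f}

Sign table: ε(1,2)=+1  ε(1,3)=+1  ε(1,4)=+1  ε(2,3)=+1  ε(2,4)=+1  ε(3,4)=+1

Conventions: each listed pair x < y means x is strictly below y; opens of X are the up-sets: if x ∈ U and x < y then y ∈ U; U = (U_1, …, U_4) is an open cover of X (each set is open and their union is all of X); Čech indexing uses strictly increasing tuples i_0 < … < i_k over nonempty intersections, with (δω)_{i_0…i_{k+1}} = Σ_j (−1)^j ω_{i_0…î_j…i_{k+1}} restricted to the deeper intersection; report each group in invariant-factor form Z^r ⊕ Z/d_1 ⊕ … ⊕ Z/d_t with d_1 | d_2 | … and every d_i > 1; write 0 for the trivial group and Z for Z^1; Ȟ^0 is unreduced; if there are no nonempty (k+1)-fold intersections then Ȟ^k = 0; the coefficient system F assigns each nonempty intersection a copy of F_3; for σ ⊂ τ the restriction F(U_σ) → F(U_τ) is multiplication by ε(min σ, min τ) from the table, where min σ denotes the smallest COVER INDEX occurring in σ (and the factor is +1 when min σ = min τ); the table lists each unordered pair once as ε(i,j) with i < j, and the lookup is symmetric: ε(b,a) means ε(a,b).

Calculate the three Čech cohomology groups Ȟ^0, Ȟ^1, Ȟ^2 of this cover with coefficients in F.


nerve simplices:
  U12={e,f} U13={c,e} U14={c,f} U23={b,e} U24={b,f} U34={b,c}
  U123={e} U124={f} U134={c} U234={b}
C dims 4,6,4; δ0: rk_F3 3; δ1: rk_F3 3
degree 0: 4−3−0 = 1 → Ȟ^0 ≅ Z/3
degree 1: 6−3−3 = 0 → Ȟ^1 ≅ 0
degree 2: 4−0−3 = 1 → Ȟ^2 ≅ Z/3

Ȟ^0(U;F) ≅ Z/3; Ȟ^1(U;F) ≅ 0; Ȟ^2(U;F) ≅ Z/3
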